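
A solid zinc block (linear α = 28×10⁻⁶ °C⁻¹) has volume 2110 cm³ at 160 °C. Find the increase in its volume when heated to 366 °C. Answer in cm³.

Isotropic solid: β ≈ 3α = 8.4×10⁻⁵ /K; ΔT = 206 K
ΔV = 3αV₀ΔT = 3(28×10⁻⁶)(2110)(206) = 36.5 cm³

ΔV = 36.5 cm³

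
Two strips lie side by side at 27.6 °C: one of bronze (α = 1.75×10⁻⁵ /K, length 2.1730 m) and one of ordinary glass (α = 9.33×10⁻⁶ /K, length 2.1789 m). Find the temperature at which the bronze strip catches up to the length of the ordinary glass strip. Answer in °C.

T = 361.0 °C

Equal length when α₁L₁ΔT − α₂L₂ΔT = L₂ − L₁ = 5.90×10⁻³ m
α₁L₁ = 3.80275×10⁻⁵, α₂L₂ = 2.0329137×10⁻⁵ → Δ(αL) = 1.7698363×10⁻⁵ m/K
ΔT = 5.90×10⁻³ / 1.7698363×10⁻⁵ = 333.364 K, so T = 27.6 + 333.364 = 360.964 °C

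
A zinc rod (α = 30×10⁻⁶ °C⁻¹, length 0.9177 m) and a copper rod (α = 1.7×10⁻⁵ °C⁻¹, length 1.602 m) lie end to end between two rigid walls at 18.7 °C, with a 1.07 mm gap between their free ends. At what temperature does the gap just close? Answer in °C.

T = 38.2 °C

α₁L₁ = 2.7531×10⁻⁵ m/K, α₂L₂ = 2.7234×10⁻⁵ m/K → total 5.4765×10⁻⁵ m/K
ΔT = g/(α₁L₁+α₂L₂) = 1.07×10⁻³ / 5.4765×10⁻⁵ = 19.538 K
T = 18.7 + 19.538 = 38.238 °C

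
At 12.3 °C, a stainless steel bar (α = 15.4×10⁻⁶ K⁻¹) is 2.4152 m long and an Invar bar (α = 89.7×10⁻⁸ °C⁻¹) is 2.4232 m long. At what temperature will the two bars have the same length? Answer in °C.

Equal length when α₁L₁ΔT − α₂L₂ΔT = L₂ − L₁ = 8.00×10⁻³ m
α₁L₁ = 3.719408×10⁻⁵, α₂L₂ = 2.1736104×10⁻⁶ → Δ(αL) = 3.50204696×10⁻⁵ m/K
ΔT = 8.00×10⁻³ / 3.50204696×10⁻⁵ = 228.438 K, so T = 12.3 + 228.438 = 240.738 °C

T = 240.7 °C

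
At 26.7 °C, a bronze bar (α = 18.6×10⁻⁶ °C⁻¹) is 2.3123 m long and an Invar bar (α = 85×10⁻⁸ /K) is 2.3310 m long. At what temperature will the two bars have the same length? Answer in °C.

T = 482.5 °C

Equal length when α₁L₁ΔT − α₂L₂ΔT = L₂ − L₁ = 1.87×10⁻² m
α₁L₁ = 4.300878×10⁻⁵, α₂L₂ = 1.98135×10⁻⁶ → Δ(αL) = 4.102743×10⁻⁵ m/K
ΔT = 1.87×10⁻² / 4.102743×10⁻⁵ = 455.793 K, so T = 26.7 + 455.793 = 482.493 °C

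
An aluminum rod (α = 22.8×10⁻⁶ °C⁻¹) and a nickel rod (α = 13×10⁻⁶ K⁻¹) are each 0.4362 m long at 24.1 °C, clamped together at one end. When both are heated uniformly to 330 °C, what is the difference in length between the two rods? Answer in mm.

1.31 mm

ΔT = 305.9 K
aluminum: ΔL = 22.8×10⁻⁶ × 0.4362 m × 305.9 = 3.0423×10⁻³ m = 3.0423 mm
nickel: ΔL = 13×10⁻⁶ × 0.4362 m × 305.9 = 1.7346×10⁻³ m = 1.7346 mm
difference = 3.0423 − 1.7346 = 1.3077 mm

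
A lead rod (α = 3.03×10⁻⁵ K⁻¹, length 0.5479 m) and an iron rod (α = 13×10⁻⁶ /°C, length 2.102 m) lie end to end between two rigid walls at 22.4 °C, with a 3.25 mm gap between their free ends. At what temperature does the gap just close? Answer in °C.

T = 96.4 °C

α₁L₁ = 1.660137×10⁻⁵ m/K, α₂L₂ = 2.7326×10⁻⁵ m/K → total 4.392737×10⁻⁵ m/K
ΔT = g/(α₁L₁+α₂L₂) = 3.25×10⁻³ / 4.392737×10⁻⁵ = 73.986 K
T = 22.4 + 73.986 = 96.386 °C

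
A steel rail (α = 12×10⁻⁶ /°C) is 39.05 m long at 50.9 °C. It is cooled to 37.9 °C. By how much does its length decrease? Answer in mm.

|ΔT| = |37.9 − 50.9| = 13.0 K
ΔL = αL₀ΔT = (12×10⁻⁶)(39.05)(13.0) = 6.09×10⁻³ m

ΔL = 6.09 mm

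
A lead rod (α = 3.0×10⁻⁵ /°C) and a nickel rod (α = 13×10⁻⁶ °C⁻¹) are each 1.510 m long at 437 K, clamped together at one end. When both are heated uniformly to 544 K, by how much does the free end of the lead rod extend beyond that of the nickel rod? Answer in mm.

2.75 mm

ΔT = 107 K
lead: ΔL = 3.0×10⁻⁵ × 1.510 m × 107 = 4.8471×10⁻³ m = 4.8471 mm
nickel: ΔL = 13×10⁻⁶ × 1.510 m × 107 = 2.1004×10⁻³ m = 2.1004 mm
difference = 4.8471 − 2.1004 = 2.7467 mm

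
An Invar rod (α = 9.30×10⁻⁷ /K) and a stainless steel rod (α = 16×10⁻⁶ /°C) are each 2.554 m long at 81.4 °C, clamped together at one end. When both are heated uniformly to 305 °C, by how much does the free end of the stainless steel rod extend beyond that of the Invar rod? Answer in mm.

ΔT = 223.6 K
Invar: ΔL = 9.30×10⁻⁷ × 2.554 m × 223.6 = 5.3110×10⁻⁴ m = 0.53110 mm
stainless steel: ΔL = 16×10⁻⁶ × 2.554 m × 223.6 = 9.1372×10⁻³ m = 9.1372 mm
difference = 9.1372 − 0.53110 = 8.6061 mm

8.61 mm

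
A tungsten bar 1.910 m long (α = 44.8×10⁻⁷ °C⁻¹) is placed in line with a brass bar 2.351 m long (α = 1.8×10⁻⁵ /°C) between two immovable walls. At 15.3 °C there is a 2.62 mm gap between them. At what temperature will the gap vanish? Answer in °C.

α₁L₁ = 8.5568×10⁻⁶ m/K, α₂L₂ = 4.2318×10⁻⁵ m/K → total 5.08748×10⁻⁵ m/K
ΔT = g/(α₁L₁+α₂L₂) = 2.62×10⁻³ / 5.08748×10⁻⁵ = 51.499 K
T = 15.3 + 51.499 = 66.799 °C

T = 66.8 °C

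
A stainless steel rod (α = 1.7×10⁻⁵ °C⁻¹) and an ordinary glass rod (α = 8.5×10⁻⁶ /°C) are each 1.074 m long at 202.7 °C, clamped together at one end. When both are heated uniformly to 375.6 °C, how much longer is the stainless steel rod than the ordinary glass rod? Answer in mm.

ΔT = 172.9 K
stainless steel: ΔL = 1.7×10⁻⁵ × 1.074 m × 172.9 = 3.1568×10⁻³ m = 3.1568 mm
ordinary glass: ΔL = 8.5×10⁻⁶ × 1.074 m × 172.9 = 1.5784×10⁻³ m = 1.5784 mm
difference = 3.1568 − 1.5784 = 1.5784 mm

1.58 mm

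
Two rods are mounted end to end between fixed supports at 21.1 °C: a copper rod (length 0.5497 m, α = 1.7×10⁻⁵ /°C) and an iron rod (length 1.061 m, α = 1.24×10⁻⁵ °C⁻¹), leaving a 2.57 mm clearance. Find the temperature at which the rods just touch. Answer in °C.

T = 135 °C

Gap closes when ΔL₁ + ΔL₂ = 2.57 mm = 2.57×10⁻³ m
(α₁L₁ + α₂L₂)ΔT = g
α₁L₁ + α₂L₂ = 1.7×10⁻⁵×0.5497 + 1.24×10⁻⁵×1.061 = 2.25013×10⁻⁵ m/K
ΔT = 2.57×10⁻³ / 2.25013×10⁻⁵ = 114.22 K
T = 21.1 + 114.22 = 135.32 °C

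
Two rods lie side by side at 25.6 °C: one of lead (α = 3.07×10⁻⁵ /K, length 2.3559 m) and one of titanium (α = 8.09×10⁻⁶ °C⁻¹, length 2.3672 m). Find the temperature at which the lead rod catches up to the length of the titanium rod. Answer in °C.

T = 238.1 °C

Equal length when α₁L₁ΔT − α₂L₂ΔT = L₂ − L₁ = 1.13×10⁻² m
α₁L₁ = 7.232613×10⁻⁵, α₂L₂ = 1.9150648×10⁻⁵ → Δ(αL) = 5.3175482×10⁻⁵ m/K
ΔT = 1.13×10⁻² / 5.3175482×10⁻⁵ = 212.504 K, so T = 25.6 + 212.504 = 238.104 °C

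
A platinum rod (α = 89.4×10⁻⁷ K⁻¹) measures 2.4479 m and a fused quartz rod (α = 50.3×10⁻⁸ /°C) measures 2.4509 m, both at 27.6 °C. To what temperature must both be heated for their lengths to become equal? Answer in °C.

Equal length when α₁L₁ΔT − α₂L₂ΔT = L₂ − L₁ = 3.00×10⁻³ m
α₁L₁ = 2.1884226×10⁻⁵, α₂L₂ = 1.2328027×10⁻⁶ → Δ(αL) = 2.06514233×10⁻⁵ m/K
ΔT = 3.00×10⁻³ / 2.06514233×10⁻⁵ = 145.268 K, so T = 27.6 + 145.268 = 172.868 °C

T = 172.9 °C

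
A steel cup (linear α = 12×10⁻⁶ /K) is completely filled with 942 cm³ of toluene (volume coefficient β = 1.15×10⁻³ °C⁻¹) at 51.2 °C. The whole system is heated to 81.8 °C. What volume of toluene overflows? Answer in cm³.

32.1 cm³

The cup also expands: β_container ≈ 3α = 3.6×10⁻⁵ /K
Net overflow = V₀(β_liq − 3α_cont)ΔT
β − 3α = 1.15×10⁻³ − 3.6×10⁻⁵ = 1.114×10⁻³ /K; ΔT = 30.6 K
ΔV = 942 × 1.114×10⁻³ × 30.6 = 32.1 cm³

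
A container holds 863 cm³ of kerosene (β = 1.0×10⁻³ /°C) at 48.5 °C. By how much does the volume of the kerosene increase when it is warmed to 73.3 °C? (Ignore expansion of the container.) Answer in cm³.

ΔV = 21.4 cm³

|ΔT| = |73.3 − 48.5| = 24.8 K
ΔV = βV₀ΔT = (1.0×10⁻³)(863)(24.8) = 21.4 cm³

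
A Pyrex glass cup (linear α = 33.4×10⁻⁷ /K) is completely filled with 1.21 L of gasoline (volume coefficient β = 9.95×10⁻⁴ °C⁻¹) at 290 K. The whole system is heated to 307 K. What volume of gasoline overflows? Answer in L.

The cup also expands: β_container ≈ 3α = 1.002×10⁻⁵ /K
Net overflow = V₀(β_liq − 3α_cont)ΔT
β − 3α = 9.95×10⁻⁴ − 1.002×10⁻⁵ = 9.8498×10⁻⁴ /K; ΔT = 17 K
ΔV = 1.21 × 9.8498×10⁻⁴ × 17 = 0.0203 L

0.0203 L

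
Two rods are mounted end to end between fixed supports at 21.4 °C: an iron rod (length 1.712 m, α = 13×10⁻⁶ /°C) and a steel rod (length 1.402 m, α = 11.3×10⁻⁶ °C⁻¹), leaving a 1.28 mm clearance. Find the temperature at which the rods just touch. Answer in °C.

α₁L₁ = 2.2256×10⁻⁵ m/K, α₂L₂ = 1.58426×10⁻⁵ m/K → total 3.80986×10⁻⁵ m/K
ΔT = g/(α₁L₁+α₂L₂) = 1.28×10⁻³ / 3.80986×10⁻⁵ = 33.597 K
T = 21.4 + 33.597 = 54.997 °C

T = 55.0 °C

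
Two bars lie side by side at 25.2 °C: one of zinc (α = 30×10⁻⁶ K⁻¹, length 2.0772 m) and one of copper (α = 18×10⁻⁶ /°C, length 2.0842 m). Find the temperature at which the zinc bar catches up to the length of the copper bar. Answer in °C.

L₁(1 + α₁ΔT) = L₂(1 + α₂ΔT) ⇒ ΔT = (L₂ − L₁)/(α₁L₁ − α₂L₂)
L₂ − L₁ = 2.0842 − 2.0772 = 7.00×10⁻³ m
α₁L₁ − α₂L₂ = 30×10⁻⁶×2.0772 − 18×10⁻⁶×2.0842 = 2.48004×10⁻⁵ m/K
ΔT = 7.00×10⁻³ / 2.48004×10⁻⁵ = 282.254 K
T = 25.2 + 282.254 = 307.454 °C

T = 307.5 °C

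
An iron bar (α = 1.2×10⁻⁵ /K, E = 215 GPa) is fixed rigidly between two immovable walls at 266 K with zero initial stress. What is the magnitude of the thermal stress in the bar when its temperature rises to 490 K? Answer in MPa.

Fully constrained: the free strain ε = αΔT is blocked, so σ = Eε = EαΔT.
|ΔT| = 224 K
σ = 215×10⁹ × 1.2×10⁻⁵ × 224 = 5.78×10⁸ Pa

σ = 578 MPa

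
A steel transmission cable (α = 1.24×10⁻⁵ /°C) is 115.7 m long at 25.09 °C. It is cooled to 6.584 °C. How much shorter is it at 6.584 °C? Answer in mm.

|ΔT| = |6.584 − 25.09| = 18.506 K
ΔL = αL₀ΔT = (1.24×10⁻⁵)(115.7)(18.506) = 2.66×10⁻² m

ΔL = 26.6 mm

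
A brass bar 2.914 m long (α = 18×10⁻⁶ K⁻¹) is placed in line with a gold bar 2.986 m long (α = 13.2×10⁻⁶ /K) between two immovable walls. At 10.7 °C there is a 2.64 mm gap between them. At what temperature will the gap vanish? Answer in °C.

Gap closes when ΔL₁ + ΔL₂ = 2.64 mm = 2.64×10⁻³ m
(α₁L₁ + α₂L₂)ΔT = g
α₁L₁ + α₂L₂ = 18×10⁻⁶×2.914 + 13.2×10⁻⁶×2.986 = 9.18672×10⁻⁵ m/K
ΔT = 2.64×10⁻³ / 9.18672×10⁻⁵ = 28.737 K
T = 10.7 + 28.737 = 39.437 °C

T = 39.4 °C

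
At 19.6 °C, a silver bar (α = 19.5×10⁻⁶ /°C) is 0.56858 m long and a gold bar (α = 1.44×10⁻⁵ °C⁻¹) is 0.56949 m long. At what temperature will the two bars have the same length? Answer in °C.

L₁(1 + α₁ΔT) = L₂(1 + α₂ΔT) ⇒ ΔT = (L₂ − L₁)/(α₁L₁ − α₂L₂)
L₂ − L₁ = 0.56949 − 0.56858 = 9.10×10⁻⁴ m
α₁L₁ − α₂L₂ = 19.5×10⁻⁶×0.56858 − 1.44×10⁻⁵×0.56949 = 2.886654×10⁻⁶ m/K
ΔT = 9.10×10⁻⁴ / 2.886654×10⁻⁶ = 315.244 K
T = 19.6 + 315.244 = 334.844 °C

T = 334.8 °C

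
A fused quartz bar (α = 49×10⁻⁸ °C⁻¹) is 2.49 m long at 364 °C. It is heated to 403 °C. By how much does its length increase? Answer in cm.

ΔL = 0.00476 cm

|ΔT| = |403 − 364| = 39 K
ΔL = αL₀ΔT = (49×10⁻⁸)(2.49)(39) = 4.76×10⁻⁵ m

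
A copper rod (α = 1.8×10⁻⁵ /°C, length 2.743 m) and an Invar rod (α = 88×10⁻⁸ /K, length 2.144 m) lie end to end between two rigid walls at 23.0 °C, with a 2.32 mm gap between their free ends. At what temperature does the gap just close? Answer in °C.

T = 68.3 °C

Gap closes when ΔL₁ + ΔL₂ = 2.32 mm = 2.32×10⁻³ m
(α₁L₁ + α₂L₂)ΔT = g
α₁L₁ + α₂L₂ = 1.8×10⁻⁵×2.743 + 88×10⁻⁸×2.144 = 5.126072×10⁻⁵ m/K
ΔT = 2.32×10⁻³ / 5.126072×10⁻⁵ = 45.259 K
T = 23.0 + 45.259 = 68.259 °C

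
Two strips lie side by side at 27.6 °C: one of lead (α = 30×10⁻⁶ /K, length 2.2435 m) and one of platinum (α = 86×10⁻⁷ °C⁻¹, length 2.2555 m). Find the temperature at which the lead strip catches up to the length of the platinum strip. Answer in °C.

T = 278.1 °C

Equal length when α₁L₁ΔT − α₂L₂ΔT = L₂ − L₁ = 1.20×10⁻² m
α₁L₁ = 6.7305×10⁻⁵, α₂L₂ = 1.93973×10⁻⁵ → Δ(αL) = 4.79077×10⁻⁵ m/K
ΔT = 1.20×10⁻² / 4.79077×10⁻⁵ = 250.482 K, so T = 27.6 + 250.482 = 278.082 °C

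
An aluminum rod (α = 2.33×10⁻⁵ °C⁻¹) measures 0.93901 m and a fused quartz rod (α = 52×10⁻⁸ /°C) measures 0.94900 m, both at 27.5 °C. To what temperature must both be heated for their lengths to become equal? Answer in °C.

L₁(1 + α₁ΔT) = L₂(1 + α₂ΔT) ⇒ ΔT = (L₂ − L₁)/(α₁L₁ − α₂L₂)
L₂ − L₁ = 0.94900 − 0.93901 = 9.99×10⁻³ m
α₁L₁ − α₂L₂ = 2.33×10⁻⁵×0.93901 − 52×10⁻⁸×0.94900 = 2.1385453×10⁻⁵ m/K
ΔT = 9.99×10⁻³ / 2.1385453×10⁻⁵ = 467.140 K
T = 27.5 + 467.140 = 494.640 °C

T = 494.6 °C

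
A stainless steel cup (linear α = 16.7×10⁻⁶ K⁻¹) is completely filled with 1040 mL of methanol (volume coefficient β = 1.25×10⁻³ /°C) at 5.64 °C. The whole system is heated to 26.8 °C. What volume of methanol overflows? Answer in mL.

The cup also expands: β_container ≈ 3α = 5.01×10⁻⁵ /K
Net overflow = V₀(β_liq − 3α_cont)ΔT
β − 3α = 1.25×10⁻³ − 5.01×10⁻⁵ = 1.1999×10⁻³ /K; ΔT = 21.16 K
ΔV = 1040 × 1.1999×10⁻³ × 21.16 = 26.4 mL

26.4 mL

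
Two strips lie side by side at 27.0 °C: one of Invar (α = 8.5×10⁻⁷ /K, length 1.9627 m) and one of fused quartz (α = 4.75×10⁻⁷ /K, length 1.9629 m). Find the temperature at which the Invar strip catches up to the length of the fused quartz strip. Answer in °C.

T = 298.8 °C

L₁(1 + α₁ΔT) = L₂(1 + α₂ΔT) ⇒ ΔT = (L₂ − L₁)/(α₁L₁ − α₂L₂)
L₂ − L₁ = 1.9629 − 1.9627 = 2.00×10⁻⁴ m
α₁L₁ − α₂L₂ = 8.5×10⁻⁷×1.9627 − 4.75×10⁻⁷×1.9629 = 7.359175×10⁻⁷ m/K
ΔT = 2.00×10⁻⁴ / 7.359175×10⁻⁷ = 271.770 K
T = 27.0 + 271.770 = 298.770 °C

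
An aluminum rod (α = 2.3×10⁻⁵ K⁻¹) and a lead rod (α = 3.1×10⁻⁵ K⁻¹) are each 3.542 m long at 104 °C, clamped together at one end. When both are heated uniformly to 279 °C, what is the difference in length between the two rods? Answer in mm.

ΔT = 175 K
aluminum: ΔL = 2.3×10⁻⁵ × 3.542 m × 175 = 1.4257×10⁻² m = 14.257 mm
lead: ΔL = 3.1×10⁻⁵ × 3.542 m × 175 = 1.9215×10⁻² m = 19.215 mm
difference = 19.215 − 14.257 = 4.958 mm

4.96 mm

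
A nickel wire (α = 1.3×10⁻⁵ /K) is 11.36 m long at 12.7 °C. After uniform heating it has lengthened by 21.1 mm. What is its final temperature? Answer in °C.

T = 156 °C

ΔL = αL₀ΔT ⇒ ΔT = ΔL / (αL₀)
ΔT = 21.1×10⁻³ m / (1.3×10⁻⁵ × 11.36 m) = 142.88 K
T = 12.7 + 142.88 = 155.58 °C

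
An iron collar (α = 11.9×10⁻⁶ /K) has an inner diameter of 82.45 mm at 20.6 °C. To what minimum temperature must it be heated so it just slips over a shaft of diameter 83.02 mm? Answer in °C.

Required Δd = 83.02 − 82.45 = 0.57 mm
Δd = αd₀ΔT ⇒ ΔT = Δd/(αd₀) = 0.57 / (11.9×10⁻⁶ × 82.45) = 580.95 K
T_min = 20.6 + 580.95 = 601.55 °C

T = 602 °C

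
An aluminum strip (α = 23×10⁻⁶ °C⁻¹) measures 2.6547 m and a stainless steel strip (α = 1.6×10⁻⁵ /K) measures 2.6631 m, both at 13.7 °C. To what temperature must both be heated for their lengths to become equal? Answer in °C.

T = 469.0 °C

Equal length when α₁L₁ΔT − α₂L₂ΔT = L₂ − L₁ = 8.40×10⁻³ m
α₁L₁ = 6.10581×10⁻⁵, α₂L₂ = 4.26096×10⁻⁵ → Δ(αL) = 1.84485×10⁻⁵ m/K
ΔT = 8.40×10⁻³ / 1.84485×10⁻⁵ = 455.322 K, so T = 13.7 + 455.322 = 469.022 °C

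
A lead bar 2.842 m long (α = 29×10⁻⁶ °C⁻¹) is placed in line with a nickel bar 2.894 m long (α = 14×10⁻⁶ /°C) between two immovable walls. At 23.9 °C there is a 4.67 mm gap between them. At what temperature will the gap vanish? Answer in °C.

T = 61.9 °C

α₁L₁ = 8.2418×10⁻⁵ m/K, α₂L₂ = 4.0516×10⁻⁵ m/K → total 1.22934×10⁻⁴ m/K
ΔT = g/(α₁L₁+α₂L₂) = 4.67×10⁻³ / 1.22934×10⁻⁴ = 37.988 K
T = 23.9 + 37.988 = 61.888 °C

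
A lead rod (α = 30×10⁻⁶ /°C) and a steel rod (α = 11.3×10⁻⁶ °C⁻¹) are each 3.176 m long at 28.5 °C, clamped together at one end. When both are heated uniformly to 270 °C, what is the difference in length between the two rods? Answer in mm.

ΔT = 241.5 K
lead: ΔL = 30×10⁻⁶ × 3.176 m × 241.5 = 2.3010×10⁻² m = 23.010 mm
steel: ΔL = 11.3×10⁻⁶ × 3.176 m × 241.5 = 8.6671×10⁻³ m = 8.6671 mm
difference = 23.010 − 8.6671 = 14.3429 mm

14.3 mm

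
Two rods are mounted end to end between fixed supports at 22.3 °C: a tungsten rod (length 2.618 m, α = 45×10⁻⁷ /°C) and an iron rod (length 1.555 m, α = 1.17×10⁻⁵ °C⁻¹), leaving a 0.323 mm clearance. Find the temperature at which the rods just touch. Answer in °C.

T = 33.1 °C

α₁L₁ = 1.1781×10⁻⁵ m/K, α₂L₂ = 1.81935×10⁻⁵ m/K → total 2.99745×10⁻⁵ m/K
ΔT = g/(α₁L₁+α₂L₂) = 3.23×10⁻⁴ / 2.99745×10⁻⁵ = 10.776 K
T = 22.3 + 10.776 = 33.076 °C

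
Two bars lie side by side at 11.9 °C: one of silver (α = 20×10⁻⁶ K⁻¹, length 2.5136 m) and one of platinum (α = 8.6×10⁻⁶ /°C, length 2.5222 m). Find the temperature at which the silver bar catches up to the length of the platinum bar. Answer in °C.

L₁(1 + α₁ΔT) = L₂(1 + α₂ΔT) ⇒ ΔT = (L₂ − L₁)/(α₁L₁ − α₂L₂)
L₂ − L₁ = 2.5222 − 2.5136 = 8.60×10⁻³ m
α₁L₁ − α₂L₂ = 20×10⁻⁶×2.5136 − 8.6×10⁻⁶×2.5222 = 2.858108×10⁻⁵ m/K
ΔT = 8.60×10⁻³ / 2.858108×10⁻⁵ = 300.898 K
T = 11.9 + 300.898 = 312.798 °C

T = 312.8 °C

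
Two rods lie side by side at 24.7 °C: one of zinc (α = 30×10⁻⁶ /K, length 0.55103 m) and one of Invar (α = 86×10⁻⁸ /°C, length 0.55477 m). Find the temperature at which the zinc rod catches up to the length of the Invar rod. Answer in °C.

L₁(1 + α₁ΔT) = L₂(1 + α₂ΔT) ⇒ ΔT = (L₂ − L₁)/(α₁L₁ − α₂L₂)
L₂ − L₁ = 0.55477 − 0.55103 = 3.74×10⁻³ m
α₁L₁ − α₂L₂ = 30×10⁻⁶×0.55103 − 86×10⁻⁸×0.55477 = 1.60537978×10⁻⁵ m/K
ΔT = 3.74×10⁻³ / 1.60537978×10⁻⁵ = 232.967 K
T = 24.7 + 232.967 = 257.667 °C

T = 257.7 °C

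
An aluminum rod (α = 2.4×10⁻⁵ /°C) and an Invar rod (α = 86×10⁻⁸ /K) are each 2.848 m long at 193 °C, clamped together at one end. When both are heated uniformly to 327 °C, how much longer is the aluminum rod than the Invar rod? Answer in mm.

ΔT = 134 K
aluminum: ΔL = 2.4×10⁻⁵ × 2.848 m × 134 = 9.1592×10⁻³ m = 9.1592 mm
Invar: ΔL = 86×10⁻⁸ × 2.848 m × 134 = 3.2820×10⁻⁴ m = 0.32820 mm
difference = 9.1592 − 0.32820 = 8.8310 mm

8.83 mm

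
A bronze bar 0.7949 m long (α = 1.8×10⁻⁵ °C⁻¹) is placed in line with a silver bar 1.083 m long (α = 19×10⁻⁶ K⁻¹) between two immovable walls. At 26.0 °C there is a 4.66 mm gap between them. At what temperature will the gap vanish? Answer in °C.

Gap closes when ΔL₁ + ΔL₂ = 4.66 mm = 4.66×10⁻³ m
(α₁L₁ + α₂L₂)ΔT = g
α₁L₁ + α₂L₂ = 1.8×10⁻⁵×0.7949 + 19×10⁻⁶×1.083 = 3.48852×10⁻⁵ m/K
ΔT = 4.66×10⁻³ / 3.48852×10⁻⁵ = 133.58 K
T = 26.0 + 133.58 = 159.58 °C

T = 160 °C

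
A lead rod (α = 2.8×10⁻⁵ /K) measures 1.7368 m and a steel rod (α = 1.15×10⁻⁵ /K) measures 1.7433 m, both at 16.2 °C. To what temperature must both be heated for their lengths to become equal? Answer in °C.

Equal length when α₁L₁ΔT − α₂L₂ΔT = L₂ − L₁ = 6.50×10⁻³ m
α₁L₁ = 4.86304×10⁻⁵, α₂L₂ = 2.004795×10⁻⁵ → Δ(αL) = 2.858245×10⁻⁵ m/K
ΔT = 6.50×10⁻³ / 2.858245×10⁻⁵ = 227.412 K, so T = 16.2 + 227.412 = 243.612 °C

T = 243.6 °C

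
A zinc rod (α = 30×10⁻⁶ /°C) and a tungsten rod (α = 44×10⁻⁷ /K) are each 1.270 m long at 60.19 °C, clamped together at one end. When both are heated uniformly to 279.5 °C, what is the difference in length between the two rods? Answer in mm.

ΔT = 219.31 K
zinc: ΔL = 30×10⁻⁶ × 1.270 m × 219.31 = 8.3557×10⁻³ m = 8.3557 mm
tungsten: ΔL = 44×10⁻⁷ × 1.270 m × 219.31 = 1.2255×10⁻³ m = 1.2255 mm
difference = 8.3557 − 1.2255 = 7.1302 mm

7.13 mm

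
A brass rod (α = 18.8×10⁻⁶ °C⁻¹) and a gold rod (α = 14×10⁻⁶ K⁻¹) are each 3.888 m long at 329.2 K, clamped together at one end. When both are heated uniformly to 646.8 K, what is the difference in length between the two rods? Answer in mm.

5.93 mm

ΔT = 317.6 K
brass: ΔL = 18.8×10⁻⁶ × 3.888 m × 317.6 = 2.3215×10⁻² m = 23.215 mm
gold: ΔL = 14×10⁻⁶ × 3.888 m × 317.6 = 1.7288×10⁻² m = 17.288 mm
difference = 23.215 − 17.288 = 5.927 mm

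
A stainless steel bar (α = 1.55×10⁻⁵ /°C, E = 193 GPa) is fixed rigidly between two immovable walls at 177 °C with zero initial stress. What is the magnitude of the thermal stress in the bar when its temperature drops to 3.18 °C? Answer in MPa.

Fully constrained: the free strain ε = αΔT is blocked, so σ = Eε = EαΔT.
|ΔT| = 173.82 K
σ = 193×10⁹ × 1.55×10⁻⁵ × 173.82 = 5.20×10⁸ Pa

σ = 520 MPa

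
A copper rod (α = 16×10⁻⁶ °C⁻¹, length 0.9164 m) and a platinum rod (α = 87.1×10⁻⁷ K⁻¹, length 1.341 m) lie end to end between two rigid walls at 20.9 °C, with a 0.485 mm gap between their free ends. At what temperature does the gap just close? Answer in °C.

T = 39.3 °C

Gap closes when ΔL₁ + ΔL₂ = 0.485 mm = 4.85×10⁻⁴ m
(α₁L₁ + α₂L₂)ΔT = g
α₁L₁ + α₂L₂ = 16×10⁻⁶×0.9164 + 87.1×10⁻⁷×1.341 = 2.634251×10⁻⁵ m/K
ΔT = 4.85×10⁻⁴ / 2.634251×10⁻⁵ = 18.411 K
T = 20.9 + 18.411 = 39.311 °C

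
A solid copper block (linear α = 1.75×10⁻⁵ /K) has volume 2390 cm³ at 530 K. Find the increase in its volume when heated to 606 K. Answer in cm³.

ΔV = 9.54 cm³

Isotropic solid: β ≈ 3α = 5.3×10⁻⁵ /K; ΔT = 76 K
ΔV = 3αV₀ΔT = 3(1.75×10⁻⁵)(2390)(76) = 9.54 cm³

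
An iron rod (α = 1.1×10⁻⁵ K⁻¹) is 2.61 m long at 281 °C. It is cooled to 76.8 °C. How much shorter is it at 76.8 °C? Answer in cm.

|ΔT| = |76.8 − 281| = 204.2 K
ΔL = αL₀ΔT = (1.1×10⁻⁵)(2.61)(204.2) = 5.86×10⁻³ m

ΔL = 0.586 cm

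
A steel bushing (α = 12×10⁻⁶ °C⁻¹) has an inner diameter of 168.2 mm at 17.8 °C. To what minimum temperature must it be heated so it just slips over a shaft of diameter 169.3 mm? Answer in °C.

Required Δd = 169.3 − 168.2 = 1.1 mm
Δd = αd₀ΔT ⇒ ΔT = Δd/(αd₀) = 1.1 / (12×10⁻⁶ × 168.2) = 544.99 K
T_min = 17.8 + 544.99 = 562.79 °C

T = 563 °C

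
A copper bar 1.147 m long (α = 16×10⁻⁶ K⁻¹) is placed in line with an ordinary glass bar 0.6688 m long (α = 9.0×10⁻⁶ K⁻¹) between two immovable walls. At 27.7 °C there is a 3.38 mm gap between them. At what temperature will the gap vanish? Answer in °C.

T = 166 °C

Gap closes when ΔL₁ + ΔL₂ = 3.38 mm = 3.38×10⁻³ m
(α₁L₁ + α₂L₂)ΔT = g
α₁L₁ + α₂L₂ = 16×10⁻⁶×1.147 + 9.0×10⁻⁶×0.6688 = 2.43712×10⁻⁵ m/K
ΔT = 3.38×10⁻³ / 2.43712×10⁻⁵ = 138.69 K
T = 27.7 + 138.69 = 166.39 °C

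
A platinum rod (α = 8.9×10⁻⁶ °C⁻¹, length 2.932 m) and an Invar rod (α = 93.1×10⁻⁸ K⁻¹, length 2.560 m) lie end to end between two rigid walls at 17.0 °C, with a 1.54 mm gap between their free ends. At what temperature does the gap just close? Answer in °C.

T = 71.1 °C

α₁L₁ = 2.60948×10⁻⁵ m/K, α₂L₂ = 2.38336×10⁻⁶ m/K → total 2.847816×10⁻⁵ m/K
ΔT = g/(α₁L₁+α₂L₂) = 1.54×10⁻³ / 2.847816×10⁻⁵ = 54.077 K
T = 17.0 + 54.077 = 71.077 °C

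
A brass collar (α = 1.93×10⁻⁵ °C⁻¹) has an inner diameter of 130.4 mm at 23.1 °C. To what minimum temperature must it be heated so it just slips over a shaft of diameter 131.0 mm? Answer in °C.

Required Δd = 131.0 − 130.4 = 0.6 mm
Δd = αd₀ΔT ⇒ ΔT = Δd/(αd₀) = 0.6 / (1.93×10⁻⁵ × 130.4) = 238.41 K
T_min = 23.1 + 238.41 = 261.51 °C

T = 262 °C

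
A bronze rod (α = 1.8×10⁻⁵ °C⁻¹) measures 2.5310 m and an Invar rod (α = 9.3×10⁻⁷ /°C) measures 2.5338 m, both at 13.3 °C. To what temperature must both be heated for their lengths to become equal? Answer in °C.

L₁(1 + α₁ΔT) = L₂(1 + α₂ΔT) ⇒ ΔT = (L₂ − L₁)/(α₁L₁ − α₂L₂)
L₂ − L₁ = 2.5338 − 2.5310 = 2.80×10⁻³ m
α₁L₁ − α₂L₂ = 1.8×10⁻⁵×2.5310 − 9.3×10⁻⁷×2.5338 = 4.3201566×10⁻⁵ m/K
ΔT = 2.80×10⁻³ / 4.3201566×10⁻⁵ = 64.8125 K
T = 13.3 + 64.8125 = 78.1125 °C

T = 78.11 °C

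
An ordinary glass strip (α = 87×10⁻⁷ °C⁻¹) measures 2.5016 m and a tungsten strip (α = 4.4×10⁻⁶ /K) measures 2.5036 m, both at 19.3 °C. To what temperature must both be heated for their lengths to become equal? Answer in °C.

T = 205.4 °C

Equal length when α₁L₁ΔT − α₂L₂ΔT = L₂ − L₁ = 2.00×10⁻³ m
α₁L₁ = 2.176392×10⁻⁵, α₂L₂ = 1.101584×10⁻⁵ → Δ(αL) = 1.074808×10⁻⁵ m/K
ΔT = 2.00×10⁻³ / 1.074808×10⁻⁵ = 186.080 K, so T = 19.3 + 186.080 = 205.380 °C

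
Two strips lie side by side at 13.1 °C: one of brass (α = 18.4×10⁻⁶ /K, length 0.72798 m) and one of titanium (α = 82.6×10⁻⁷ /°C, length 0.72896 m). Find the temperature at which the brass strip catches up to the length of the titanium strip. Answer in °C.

Equal length when α₁L₁ΔT − α₂L₂ΔT = L₂ − L₁ = 9.80×10⁻⁴ m
α₁L₁ = 1.3394832×10⁻⁵, α₂L₂ = 6.0212096×10⁻⁶ → Δ(αL) = 7.3736224×10⁻⁶ m/K
ΔT = 9.80×10⁻⁴ / 7.3736224×10⁻⁶ = 132.906 K, so T = 13.1 + 132.906 = 146.006 °C

T = 146.0 °C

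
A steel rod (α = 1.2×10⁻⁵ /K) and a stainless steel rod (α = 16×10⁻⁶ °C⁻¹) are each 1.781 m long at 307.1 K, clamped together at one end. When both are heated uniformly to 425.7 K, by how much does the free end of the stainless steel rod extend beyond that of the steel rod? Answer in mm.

0.845 mm

ΔT = 118.6 K
steel: ΔL = 1.2×10⁻⁵ × 1.781 m × 118.6 = 2.5347×10⁻³ m = 2.5347 mm
stainless steel: ΔL = 16×10⁻⁶ × 1.781 m × 118.6 = 3.3796×10⁻³ m = 3.3796 mm
difference = 3.3796 − 2.5347 = 0.8449 mm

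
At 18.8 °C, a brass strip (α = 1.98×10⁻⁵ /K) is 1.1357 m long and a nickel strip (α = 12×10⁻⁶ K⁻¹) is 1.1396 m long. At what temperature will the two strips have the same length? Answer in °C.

L₁(1 + α₁ΔT) = L₂(1 + α₂ΔT) ⇒ ΔT = (L₂ − L₁)/(α₁L₁ − α₂L₂)
L₂ − L₁ = 1.1396 − 1.1357 = 3.90×10⁻³ m
α₁L₁ − α₂L₂ = 1.98×10⁻⁵×1.1357 − 12×10⁻⁶×1.1396 = 8.81166×10⁻⁶ m/K
ΔT = 3.90×10⁻³ / 8.81166×10⁻⁶ = 442.595 K
T = 18.8 + 442.595 = 461.395 °C

T = 461.4 °C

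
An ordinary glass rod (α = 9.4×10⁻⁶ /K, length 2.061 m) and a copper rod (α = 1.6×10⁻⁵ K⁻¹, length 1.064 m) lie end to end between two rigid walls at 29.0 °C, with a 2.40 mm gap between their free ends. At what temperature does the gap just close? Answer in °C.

Gap closes when ΔL₁ + ΔL₂ = 2.40 mm = 2.40×10⁻³ m
(α₁L₁ + α₂L₂)ΔT = g
α₁L₁ + α₂L₂ = 9.4×10⁻⁶×2.061 + 1.6×10⁻⁵×1.064 = 3.63974×10⁻⁵ m/K
ΔT = 2.40×10⁻³ / 3.63974×10⁻⁵ = 65.939 K
T = 29.0 + 65.939 = 94.939 °C

T = 94.9 °C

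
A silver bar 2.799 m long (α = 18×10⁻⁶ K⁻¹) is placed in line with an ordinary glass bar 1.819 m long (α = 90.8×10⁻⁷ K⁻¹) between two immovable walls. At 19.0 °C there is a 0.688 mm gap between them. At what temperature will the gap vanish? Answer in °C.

α₁L₁ = 5.0382×10⁻⁵ m/K, α₂L₂ = 1.651652×10⁻⁵ m/K → total 6.689852×10⁻⁵ m/K
ΔT = g/(α₁L₁+α₂L₂) = 6.88×10⁻⁴ / 6.689852×10⁻⁵ = 10.284 K
T = 19.0 + 10.284 = 29.284 °C

T = 29.3 °C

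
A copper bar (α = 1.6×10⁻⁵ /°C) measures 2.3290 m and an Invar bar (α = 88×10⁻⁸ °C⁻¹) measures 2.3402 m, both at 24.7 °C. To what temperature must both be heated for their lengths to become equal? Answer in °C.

T = 342.8 °C

L₁(1 + α₁ΔT) = L₂(1 + α₂ΔT) ⇒ ΔT = (L₂ − L₁)/(α₁L₁ − α₂L₂)
L₂ − L₁ = 2.3402 − 2.3290 = 1.12×10⁻² m
α₁L₁ − α₂L₂ = 1.6×10⁻⁵×2.3290 − 88×10⁻⁸×2.3402 = 3.5204624×10⁻⁵ m/K
ΔT = 1.12×10⁻² / 3.5204624×10⁻⁵ = 318.140 K
T = 24.7 + 318.140 = 342.840 °C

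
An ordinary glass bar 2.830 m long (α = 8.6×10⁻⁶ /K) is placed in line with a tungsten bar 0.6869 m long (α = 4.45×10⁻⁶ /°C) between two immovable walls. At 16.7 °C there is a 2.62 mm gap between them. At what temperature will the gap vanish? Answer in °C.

Gap closes when ΔL₁ + ΔL₂ = 2.62 mm = 2.62×10⁻³ m
(α₁L₁ + α₂L₂)ΔT = g
α₁L₁ + α₂L₂ = 8.6×10⁻⁶×2.830 + 4.45×10⁻⁶×0.6869 = 2.7394705×10⁻⁵ m/K
ΔT = 2.62×10⁻³ / 2.7394705×10⁻⁵ = 95.64 K
T = 16.7 + 95.64 = 112.34 °C

T = 112 °C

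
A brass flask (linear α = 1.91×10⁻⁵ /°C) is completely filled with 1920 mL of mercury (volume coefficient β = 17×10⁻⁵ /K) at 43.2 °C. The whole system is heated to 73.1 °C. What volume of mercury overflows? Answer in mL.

6.47 mL

The flask also expands: β_container ≈ 3α = 5.73×10⁻⁵ /K
Net overflow = V₀(β_liq − 3α_cont)ΔT
β − 3α = 1.70×10⁻⁴ − 5.73×10⁻⁵ = 1.127×10⁻⁴ /K; ΔT = 29.9 K
ΔV = 1920 × 1.127×10⁻⁴ × 29.9 = 6.47 mL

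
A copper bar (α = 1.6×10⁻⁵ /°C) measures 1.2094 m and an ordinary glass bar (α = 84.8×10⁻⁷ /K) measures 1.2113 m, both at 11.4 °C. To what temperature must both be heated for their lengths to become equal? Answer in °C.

T = 220.7 °C

L₁(1 + α₁ΔT) = L₂(1 + α₂ΔT) ⇒ ΔT = (L₂ − L₁)/(α₁L₁ − α₂L₂)
L₂ − L₁ = 1.2113 − 1.2094 = 1.90×10⁻³ m
α₁L₁ − α₂L₂ = 1.6×10⁻⁵×1.2094 − 84.8×10⁻⁷×1.2113 = 9.078576×10⁻⁶ m/K
ΔT = 1.90×10⁻³ / 9.078576×10⁻⁶ = 209.284 K
T = 11.4 + 209.284 = 220.684 °C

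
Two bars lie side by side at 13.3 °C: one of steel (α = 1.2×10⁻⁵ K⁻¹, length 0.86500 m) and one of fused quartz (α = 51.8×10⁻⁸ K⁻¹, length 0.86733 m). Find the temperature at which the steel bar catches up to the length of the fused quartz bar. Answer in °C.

L₁(1 + α₁ΔT) = L₂(1 + α₂ΔT) ⇒ ΔT = (L₂ − L₁)/(α₁L₁ − α₂L₂)
L₂ − L₁ = 0.86733 − 0.86500 = 2.33×10⁻³ m
α₁L₁ − α₂L₂ = 1.2×10⁻⁵×0.86500 − 51.8×10⁻⁸×0.86733 = 9.93072306×10⁻⁶ m/K
ΔT = 2.33×10⁻³ / 9.93072306×10⁻⁶ = 234.625 K
T = 13.3 + 234.625 = 247.925 °C

T = 247.9 °C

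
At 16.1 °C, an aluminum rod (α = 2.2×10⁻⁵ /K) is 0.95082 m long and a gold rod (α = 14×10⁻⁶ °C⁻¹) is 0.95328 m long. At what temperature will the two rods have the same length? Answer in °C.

T = 341.0 °C

Equal length when α₁L₁ΔT − α₂L₂ΔT = L₂ − L₁ = 2.46×10⁻³ m
α₁L₁ = 2.091804×10⁻⁵, α₂L₂ = 1.334592×10⁻⁵ → Δ(αL) = 7.57212×10⁻⁶ m/K
ΔT = 2.46×10⁻³ / 7.57212×10⁻⁶ = 324.876 K, so T = 16.1 + 324.876 = 340.976 °C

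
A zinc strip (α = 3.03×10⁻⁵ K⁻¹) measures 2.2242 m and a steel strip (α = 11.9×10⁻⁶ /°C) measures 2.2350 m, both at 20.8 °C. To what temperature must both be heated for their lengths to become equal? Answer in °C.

T = 285.5 °C

L₁(1 + α₁ΔT) = L₂(1 + α₂ΔT) ⇒ ΔT = (L₂ − L₁)/(α₁L₁ − α₂L₂)
L₂ − L₁ = 2.2350 − 2.2242 = 1.08×10⁻² m
α₁L₁ − α₂L₂ = 3.03×10⁻⁵×2.2242 − 11.9×10⁻⁶×2.2350 = 4.079676×10⁻⁵ m/K
ΔT = 1.08×10⁻² / 4.079676×10⁻⁵ = 264.727 K
T = 20.8 + 264.727 = 285.527 °C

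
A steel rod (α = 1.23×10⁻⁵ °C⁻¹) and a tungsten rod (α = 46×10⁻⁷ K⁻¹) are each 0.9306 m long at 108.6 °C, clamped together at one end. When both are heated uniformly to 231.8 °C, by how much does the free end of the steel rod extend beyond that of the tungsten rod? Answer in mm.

ΔT = 123.2 K
steel: ΔL = 1.23×10⁻⁵ × 0.9306 m × 123.2 = 1.4102×10⁻³ m = 1.4102 mm
tungsten: ΔL = 46×10⁻⁷ × 0.9306 m × 123.2 = 5.2739×10⁻⁴ m = 0.52739 mm
difference = 1.4102 − 0.52739 = 0.88281 mm

0.883 mm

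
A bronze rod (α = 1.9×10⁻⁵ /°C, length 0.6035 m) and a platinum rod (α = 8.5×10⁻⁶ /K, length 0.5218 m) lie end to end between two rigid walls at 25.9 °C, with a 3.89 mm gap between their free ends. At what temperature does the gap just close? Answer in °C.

Gap closes when ΔL₁ + ΔL₂ = 3.89 mm = 3.89×10⁻³ m
(α₁L₁ + α₂L₂)ΔT = g
α₁L₁ + α₂L₂ = 1.9×10⁻⁵×0.6035 + 8.5×10⁻⁶×0.5218 = 1.59018×10⁻⁵ m/K
ΔT = 3.89×10⁻³ / 1.59018×10⁻⁵ = 244.63 K
T = 25.9 + 244.63 = 270.53 °C

T = 271 °C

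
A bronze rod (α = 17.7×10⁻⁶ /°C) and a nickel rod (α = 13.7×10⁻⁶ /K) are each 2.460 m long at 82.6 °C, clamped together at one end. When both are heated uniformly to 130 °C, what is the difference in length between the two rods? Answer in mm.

ΔT = 47.4 K
bronze: ΔL = 17.7×10⁻⁶ × 2.460 m × 47.4 = 2.0639×10⁻³ m = 2.0639 mm
nickel: ΔL = 13.7×10⁻⁶ × 2.460 m × 47.4 = 1.5975×10⁻³ m = 1.5975 mm
difference = 2.0639 − 1.5975 = 0.4664 mm

0.466 mm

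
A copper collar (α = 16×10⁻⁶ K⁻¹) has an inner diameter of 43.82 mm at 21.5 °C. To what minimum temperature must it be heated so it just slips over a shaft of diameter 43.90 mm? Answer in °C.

Required Δd = 43.90 − 43.82 = 0.08 mm
Δd = αd₀ΔT ⇒ ΔT = Δd/(αd₀) = 0.08 / (16×10⁻⁶ × 43.82) = 114.10 K
T_min = 21.5 + 114.10 = 135.60 °C

T = 136 °C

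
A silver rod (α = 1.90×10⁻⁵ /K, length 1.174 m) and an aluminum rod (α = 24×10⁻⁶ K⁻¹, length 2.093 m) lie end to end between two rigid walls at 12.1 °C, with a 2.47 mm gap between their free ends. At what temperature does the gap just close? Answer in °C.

T = 46.2 °C

Gap closes when ΔL₁ + ΔL₂ = 2.47 mm = 2.47×10⁻³ m
(α₁L₁ + α₂L₂)ΔT = g
α₁L₁ + α₂L₂ = 1.90×10⁻⁵×1.174 + 24×10⁻⁶×2.093 = 7.2538×10⁻⁵ m/K
ΔT = 2.47×10⁻³ / 7.2538×10⁻⁵ = 34.051 K
T = 12.1 + 34.051 = 46.151 °C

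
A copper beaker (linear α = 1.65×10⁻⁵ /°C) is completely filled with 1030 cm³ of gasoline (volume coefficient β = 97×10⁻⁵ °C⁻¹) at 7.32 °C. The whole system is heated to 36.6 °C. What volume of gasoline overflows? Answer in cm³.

27.8 cm³

The beaker also expands: β_container ≈ 3α = 4.95×10⁻⁵ /K
Net overflow = V₀(β_liq − 3α_cont)ΔT
β − 3α = 9.70×10⁻⁴ − 4.95×10⁻⁵ = 9.205×10⁻⁴ /K; ΔT = 29.28 K
ΔV = 1030 × 9.205×10⁻⁴ × 29.28 = 27.8 cm³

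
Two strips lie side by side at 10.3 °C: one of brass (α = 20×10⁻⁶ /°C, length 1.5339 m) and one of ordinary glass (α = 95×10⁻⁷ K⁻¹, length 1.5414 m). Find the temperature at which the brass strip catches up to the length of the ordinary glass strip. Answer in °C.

L₁(1 + α₁ΔT) = L₂(1 + α₂ΔT) ⇒ ΔT = (L₂ − L₁)/(α₁L₁ − α₂L₂)
L₂ − L₁ = 1.5414 − 1.5339 = 7.50×10⁻³ m
α₁L₁ − α₂L₂ = 20×10⁻⁶×1.5339 − 95×10⁻⁷×1.5414 = 1.60347×10⁻⁵ m/K
ΔT = 7.50×10⁻³ / 1.60347×10⁻⁵ = 467.736 K
T = 10.3 + 467.736 = 478.036 °C

T = 478.0 °C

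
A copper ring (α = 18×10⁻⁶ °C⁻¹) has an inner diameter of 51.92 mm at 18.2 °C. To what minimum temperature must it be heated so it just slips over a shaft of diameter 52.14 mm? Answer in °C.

Required Δd = 52.14 − 51.92 = 0.22 mm
Δd = αd₀ΔT ⇒ ΔT = Δd/(αd₀) = 0.22 / (18×10⁻⁶ × 51.92) = 235.40 K
T_min = 18.2 + 235.40 = 253.60 °C

T = 254 °C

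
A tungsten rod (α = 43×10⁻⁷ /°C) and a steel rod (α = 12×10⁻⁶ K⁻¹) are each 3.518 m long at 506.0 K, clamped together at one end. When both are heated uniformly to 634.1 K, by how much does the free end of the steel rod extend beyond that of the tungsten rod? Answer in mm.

ΔT = 128.1 K
tungsten: ΔL = 43×10⁻⁷ × 3.518 m × 128.1 = 1.9378×10⁻³ m = 1.9378 mm
steel: ΔL = 12×10⁻⁶ × 3.518 m × 128.1 = 5.4079×10⁻³ m = 5.4079 mm
difference = 5.4079 − 1.9378 = 3.4701 mm

3.47 mm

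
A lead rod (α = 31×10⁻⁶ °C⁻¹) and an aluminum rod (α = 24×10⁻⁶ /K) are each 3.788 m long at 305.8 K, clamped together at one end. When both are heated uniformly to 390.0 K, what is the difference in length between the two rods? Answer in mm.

2.23 mm

ΔT = 84.2 K
lead: ΔL = 31×10⁻⁶ × 3.788 m × 84.2 = 9.8874×10⁻³ m = 9.8874 mm
aluminum: ΔL = 24×10⁻⁶ × 3.788 m × 84.2 = 7.6548×10⁻³ m = 7.6548 mm
difference = 9.8874 − 7.6548 = 2.2326 mm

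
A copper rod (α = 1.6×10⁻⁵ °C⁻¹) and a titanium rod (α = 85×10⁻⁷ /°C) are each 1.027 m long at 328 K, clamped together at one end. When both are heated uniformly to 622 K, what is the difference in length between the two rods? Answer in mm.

2.26 mm

ΔT = 294 K
copper: ΔL = 1.6×10⁻⁵ × 1.027 m × 294 = 4.8310×10⁻³ m = 4.8310 mm
titanium: ΔL = 85×10⁻⁷ × 1.027 m × 294 = 2.5665×10⁻³ m = 2.5665 mm
difference = 4.8310 − 2.5665 = 2.2645 mm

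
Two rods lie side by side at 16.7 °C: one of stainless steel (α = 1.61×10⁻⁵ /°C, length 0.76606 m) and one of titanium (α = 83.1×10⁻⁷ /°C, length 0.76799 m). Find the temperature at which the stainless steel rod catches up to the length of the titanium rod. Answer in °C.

L₁(1 + α₁ΔT) = L₂(1 + α₂ΔT) ⇒ ΔT = (L₂ − L₁)/(α₁L₁ − α₂L₂)
L₂ − L₁ = 0.76799 − 0.76606 = 1.93×10⁻³ m
α₁L₁ − α₂L₂ = 1.61×10⁻⁵×0.76606 − 83.1×10⁻⁷×0.76799 = 5.9515691×10⁻⁶ m/K
ΔT = 1.93×10⁻³ / 5.9515691×10⁻⁶ = 324.284 K
T = 16.7 + 324.284 = 340.984 °C

T = 341.0 °C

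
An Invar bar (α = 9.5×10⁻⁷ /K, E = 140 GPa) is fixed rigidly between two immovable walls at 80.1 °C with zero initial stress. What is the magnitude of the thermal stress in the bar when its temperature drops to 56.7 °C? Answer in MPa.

Fully constrained: the free strain ε = αΔT is blocked, so σ = Eε = EαΔT.
|ΔT| = 23.4 K
σ = 140×10⁹ × 9.5×10⁻⁷ × 23.4 = 3.11×10⁶ Pa

σ = 3.11 MPa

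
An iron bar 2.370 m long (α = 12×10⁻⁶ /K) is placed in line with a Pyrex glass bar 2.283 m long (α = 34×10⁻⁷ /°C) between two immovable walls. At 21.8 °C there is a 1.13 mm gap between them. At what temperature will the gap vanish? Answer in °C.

Gap closes when ΔL₁ + ΔL₂ = 1.13 mm = 1.13×10⁻³ m
(α₁L₁ + α₂L₂)ΔT = g
α₁L₁ + α₂L₂ = 12×10⁻⁶×2.370 + 34×10⁻⁷×2.283 = 3.62022×10⁻⁵ m/K
ΔT = 1.13×10⁻³ / 3.62022×10⁻⁵ = 31.214 K
T = 21.8 + 31.214 = 53.014 °C

T = 53.0 °C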